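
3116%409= 253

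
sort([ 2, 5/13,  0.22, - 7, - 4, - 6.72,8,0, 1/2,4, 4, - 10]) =[-10, - 7,-6.72, - 4,0,  0.22,5/13,1/2,2,4, 4,8]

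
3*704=2112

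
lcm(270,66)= 2970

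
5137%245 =237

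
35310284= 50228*703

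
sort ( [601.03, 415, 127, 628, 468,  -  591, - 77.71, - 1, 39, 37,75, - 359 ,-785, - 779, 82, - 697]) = [ - 785, - 779, - 697, - 591, - 359,- 77.71, - 1, 37, 39, 75, 82, 127,  415, 468, 601.03, 628 ]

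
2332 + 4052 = 6384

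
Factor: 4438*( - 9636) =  -42764568 = -  2^3*3^1 * 7^1*11^1 * 73^1*317^1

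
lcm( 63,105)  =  315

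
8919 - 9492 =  - 573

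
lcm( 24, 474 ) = 1896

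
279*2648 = 738792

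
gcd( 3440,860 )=860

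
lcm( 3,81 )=81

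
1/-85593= - 1 + 85592/85593 = - 0.00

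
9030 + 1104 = 10134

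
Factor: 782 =2^1*17^1 *23^1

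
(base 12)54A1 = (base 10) 9337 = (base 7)36136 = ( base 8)22171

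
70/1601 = 70/1601 =0.04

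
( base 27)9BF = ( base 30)7j3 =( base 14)270D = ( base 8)15331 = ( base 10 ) 6873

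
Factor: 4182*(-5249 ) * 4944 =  - 108527316192  =  - 2^5 * 3^2*17^1 * 29^1*41^1*103^1*181^1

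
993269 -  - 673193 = 1666462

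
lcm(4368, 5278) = 126672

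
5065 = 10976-5911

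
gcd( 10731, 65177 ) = 7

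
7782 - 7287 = 495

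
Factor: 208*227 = 47216  =  2^4*13^1*227^1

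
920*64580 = 59413600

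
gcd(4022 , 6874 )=2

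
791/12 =65  +  11/12 = 65.92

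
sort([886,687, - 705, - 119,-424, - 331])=[ - 705, - 424, - 331 ,- 119, 687,886]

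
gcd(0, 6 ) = 6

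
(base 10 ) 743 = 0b1011100111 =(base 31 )nu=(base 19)212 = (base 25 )14i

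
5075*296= 1502200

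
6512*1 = 6512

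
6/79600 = 3/39800=   0.00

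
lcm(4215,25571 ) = 383565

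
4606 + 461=5067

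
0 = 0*8978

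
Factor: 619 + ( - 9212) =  - 13^1*661^1 = - 8593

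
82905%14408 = 10865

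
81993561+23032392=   105025953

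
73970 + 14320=88290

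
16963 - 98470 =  - 81507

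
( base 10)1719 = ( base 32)1ln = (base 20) 45j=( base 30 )1R9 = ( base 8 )3267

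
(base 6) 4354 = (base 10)1006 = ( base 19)2ei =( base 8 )1756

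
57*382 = 21774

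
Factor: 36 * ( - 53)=-1908 =-  2^2 * 3^2*53^1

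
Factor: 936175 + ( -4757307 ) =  - 2^2 * 7^1 * 239^1*571^1= - 3821132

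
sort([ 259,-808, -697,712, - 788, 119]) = [-808,  -  788,  -  697,119,  259 , 712] 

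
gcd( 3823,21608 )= 1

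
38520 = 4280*9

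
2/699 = 2/699 = 0.00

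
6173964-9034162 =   -  2860198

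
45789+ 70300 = 116089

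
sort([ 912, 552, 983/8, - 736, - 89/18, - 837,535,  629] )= [-837, - 736, - 89/18,983/8,  535,552,629, 912]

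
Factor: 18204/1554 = 2^1*7^( - 1)*41^1 = 82/7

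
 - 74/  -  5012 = 37/2506=0.01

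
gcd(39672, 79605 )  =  261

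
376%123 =7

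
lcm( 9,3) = 9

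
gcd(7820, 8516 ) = 4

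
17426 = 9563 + 7863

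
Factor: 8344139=8344139^1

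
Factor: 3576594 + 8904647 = 317^1*39373^1= 12481241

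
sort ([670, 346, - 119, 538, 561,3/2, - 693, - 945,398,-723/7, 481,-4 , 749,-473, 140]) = [ - 945,  -  693, - 473, - 119, - 723/7,  -  4 , 3/2, 140,346,  398, 481, 538, 561, 670, 749 ]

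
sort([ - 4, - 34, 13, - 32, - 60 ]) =[ - 60, - 34, - 32 , - 4, 13] 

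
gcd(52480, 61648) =16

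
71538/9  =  23846/3 = 7948.67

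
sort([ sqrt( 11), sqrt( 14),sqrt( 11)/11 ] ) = [sqrt(11)/11, sqrt( 11),sqrt( 14 )] 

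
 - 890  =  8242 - 9132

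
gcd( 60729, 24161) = 653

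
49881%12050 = 1681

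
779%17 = 14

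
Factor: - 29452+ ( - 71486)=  - 2^1 * 3^1*  16823^1 = -  100938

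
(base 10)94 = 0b1011110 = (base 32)2u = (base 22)46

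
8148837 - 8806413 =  - 657576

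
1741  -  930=811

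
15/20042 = 15/20042 = 0.00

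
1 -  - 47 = 48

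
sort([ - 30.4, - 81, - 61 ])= [ - 81,-61, - 30.4]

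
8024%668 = 8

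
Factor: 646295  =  5^1 * 13^1*61^1* 163^1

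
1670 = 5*334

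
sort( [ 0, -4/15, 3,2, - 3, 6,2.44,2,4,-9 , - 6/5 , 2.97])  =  [ - 9, - 3,-6/5, - 4/15,0, 2,2,2.44,2.97, 3, 4,6]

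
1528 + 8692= 10220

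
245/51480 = 49/10296 = 0.00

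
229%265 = 229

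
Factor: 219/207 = 3^( - 1 )* 23^( - 1)*73^1 = 73/69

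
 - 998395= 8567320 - 9565715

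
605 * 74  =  44770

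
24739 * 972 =24046308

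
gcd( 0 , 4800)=4800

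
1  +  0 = 1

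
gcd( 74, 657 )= 1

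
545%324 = 221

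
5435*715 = 3886025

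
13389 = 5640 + 7749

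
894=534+360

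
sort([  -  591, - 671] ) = [ - 671, - 591]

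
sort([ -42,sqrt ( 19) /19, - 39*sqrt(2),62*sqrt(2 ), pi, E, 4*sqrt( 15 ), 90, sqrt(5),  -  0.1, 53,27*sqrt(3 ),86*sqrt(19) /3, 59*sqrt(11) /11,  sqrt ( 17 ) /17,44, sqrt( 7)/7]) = [ - 39*sqrt(2), - 42, - 0.1,sqrt ( 19)/19 , sqrt ( 17 ) /17, sqrt (7)/7, sqrt(5), E, pi,4*sqrt(15),59*sqrt ( 11)/11  ,  44,27 * sqrt(3),  53,62*sqrt(2 ),  90,86*sqrt(19) /3] 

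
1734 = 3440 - 1706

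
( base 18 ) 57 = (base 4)1201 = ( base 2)1100001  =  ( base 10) 97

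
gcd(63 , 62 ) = 1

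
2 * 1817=3634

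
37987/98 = 37987/98 = 387.62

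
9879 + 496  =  10375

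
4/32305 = 4/32305 = 0.00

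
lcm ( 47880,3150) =239400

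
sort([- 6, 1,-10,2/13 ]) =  [ - 10, - 6,2/13, 1]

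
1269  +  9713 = 10982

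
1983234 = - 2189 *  ( - 906)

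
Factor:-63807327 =-3^2 *1733^1*  4091^1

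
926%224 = 30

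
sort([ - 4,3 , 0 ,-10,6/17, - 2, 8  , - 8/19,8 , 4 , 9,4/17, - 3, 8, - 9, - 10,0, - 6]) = [-10, - 10, - 9,-6, -4, - 3 ,-2, - 8/19, 0,0,4/17, 6/17,3,4,8,  8, 8, 9 ]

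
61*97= 5917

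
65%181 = 65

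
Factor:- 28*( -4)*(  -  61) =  - 2^4*7^1*61^1 = - 6832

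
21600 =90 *240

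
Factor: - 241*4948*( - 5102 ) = 6083971736 = 2^3*241^1*1237^1*2551^1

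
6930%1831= 1437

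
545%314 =231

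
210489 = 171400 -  - 39089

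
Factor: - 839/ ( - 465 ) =3^( - 1 )*5^ ( - 1 )*31^ ( -1 )*839^1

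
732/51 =14+6/17 = 14.35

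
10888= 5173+5715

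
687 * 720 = 494640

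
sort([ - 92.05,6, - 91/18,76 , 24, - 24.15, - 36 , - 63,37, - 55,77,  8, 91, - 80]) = [ - 92.05, - 80, - 63, - 55, - 36, -24.15,  -  91/18, 6,8, 24, 37, 76, 77,  91 ] 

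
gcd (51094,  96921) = 1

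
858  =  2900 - 2042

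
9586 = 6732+2854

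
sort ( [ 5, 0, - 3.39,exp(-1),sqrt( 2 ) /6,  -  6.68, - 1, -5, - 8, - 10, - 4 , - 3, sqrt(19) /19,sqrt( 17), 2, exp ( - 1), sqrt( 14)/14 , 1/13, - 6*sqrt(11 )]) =[ - 6*sqrt( 11), - 10, - 8, - 6.68,-5, - 4, - 3.39, - 3, - 1,  0, 1/13,sqrt(19)/19, sqrt (2 ) /6, sqrt(14 ) /14,exp( - 1),exp(-1),2,sqrt (17 ),5 ] 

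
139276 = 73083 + 66193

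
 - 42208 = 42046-84254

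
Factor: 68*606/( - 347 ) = -41208/347= -2^3*3^1*17^1*101^1*347^ ( - 1 )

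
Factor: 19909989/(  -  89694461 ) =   -  3^3*11^1*43^1*  61^(- 1 )*1559^1 * 1470401^( -1 ) 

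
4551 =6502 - 1951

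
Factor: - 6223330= - 2^1*5^1*622333^1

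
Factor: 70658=2^1*7^3*103^1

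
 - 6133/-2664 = 2  +  805/2664 = 2.30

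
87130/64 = 43565/32 = 1361.41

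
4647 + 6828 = 11475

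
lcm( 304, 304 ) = 304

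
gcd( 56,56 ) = 56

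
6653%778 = 429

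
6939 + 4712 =11651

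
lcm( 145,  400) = 11600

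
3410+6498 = 9908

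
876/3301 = 876/3301=0.27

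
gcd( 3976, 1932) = 28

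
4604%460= 4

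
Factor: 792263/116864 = 2^(-7)*11^( - 1 ) * 83^( - 1) * 792263^1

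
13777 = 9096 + 4681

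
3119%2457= 662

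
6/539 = 6/539 = 0.01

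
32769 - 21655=11114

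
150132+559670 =709802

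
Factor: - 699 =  - 3^1*233^1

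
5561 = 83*67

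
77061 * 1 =77061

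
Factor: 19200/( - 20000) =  -2^3*3^1*5^( - 2) = - 24/25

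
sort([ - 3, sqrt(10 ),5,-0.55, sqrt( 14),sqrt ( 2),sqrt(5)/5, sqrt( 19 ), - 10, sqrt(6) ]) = [ - 10, - 3, - 0.55, sqrt(5)/5,sqrt(2 ) , sqrt(6), sqrt ( 10),sqrt(14) , sqrt(19), 5 ] 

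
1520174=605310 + 914864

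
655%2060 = 655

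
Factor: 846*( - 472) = -399312 = - 2^4*3^2*47^1*59^1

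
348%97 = 57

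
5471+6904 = 12375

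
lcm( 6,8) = 24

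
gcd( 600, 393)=3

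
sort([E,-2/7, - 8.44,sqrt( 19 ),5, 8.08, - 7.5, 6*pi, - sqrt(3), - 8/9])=[-8.44  , -7.5,  -  sqrt( 3), - 8/9, - 2/7,E,sqrt (19), 5,8.08 , 6 * pi ] 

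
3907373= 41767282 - 37859909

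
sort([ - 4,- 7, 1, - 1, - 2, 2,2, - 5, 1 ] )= [-7,-5, - 4,  -  2, - 1, 1, 1,2, 2]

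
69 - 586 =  - 517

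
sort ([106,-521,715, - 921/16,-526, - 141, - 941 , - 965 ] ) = [ - 965, - 941  , - 526 , -521, - 141,  -  921/16, 106 , 715 ]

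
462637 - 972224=-509587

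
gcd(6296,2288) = 8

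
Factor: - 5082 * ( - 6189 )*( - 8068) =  - 253758753864= - 2^3*3^2*7^1*11^2*2017^1*2063^1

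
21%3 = 0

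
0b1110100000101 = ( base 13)34C6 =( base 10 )7429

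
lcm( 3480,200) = 17400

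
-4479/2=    - 4479/2 =- 2239.50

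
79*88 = 6952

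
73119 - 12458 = 60661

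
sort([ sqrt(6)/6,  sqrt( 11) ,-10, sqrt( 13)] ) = [ - 10, sqrt(6)/6, sqrt( 11), sqrt( 13) ]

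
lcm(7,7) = 7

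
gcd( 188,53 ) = 1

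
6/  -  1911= -1+635/637 = - 0.00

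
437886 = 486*901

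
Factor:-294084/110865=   -  252/95 = - 2^2*3^2*5^ ( - 1)*7^1 * 19^ ( - 1)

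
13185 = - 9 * ( - 1465 )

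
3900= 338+3562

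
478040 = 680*703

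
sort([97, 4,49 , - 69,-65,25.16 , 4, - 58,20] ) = [-69 , - 65,- 58,4,4,20, 25.16,49 , 97 ] 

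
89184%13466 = 8388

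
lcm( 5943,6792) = 47544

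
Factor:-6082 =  - 2^1*3041^1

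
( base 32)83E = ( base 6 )102234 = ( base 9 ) 12344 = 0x206E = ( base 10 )8302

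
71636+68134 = 139770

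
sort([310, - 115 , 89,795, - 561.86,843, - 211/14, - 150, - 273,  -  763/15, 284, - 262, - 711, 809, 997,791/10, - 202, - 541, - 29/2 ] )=[ - 711, - 561.86, - 541 ,-273, - 262, - 202,-150, - 115, - 763/15, - 211/14, - 29/2, 791/10,  89, 284, 310,795,809, 843,  997 ]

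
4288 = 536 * 8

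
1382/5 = 276 + 2/5= 276.40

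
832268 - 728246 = 104022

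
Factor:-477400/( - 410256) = 2^( - 1)*3^(-2 )*5^2 * 31^1 * 37^ ( - 1) = 775/666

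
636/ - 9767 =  - 1 + 9131/9767= - 0.07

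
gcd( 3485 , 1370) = 5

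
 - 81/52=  - 81/52= -  1.56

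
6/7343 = 6/7343 = 0.00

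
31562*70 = 2209340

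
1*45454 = 45454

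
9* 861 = 7749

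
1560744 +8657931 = 10218675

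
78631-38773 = 39858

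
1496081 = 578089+917992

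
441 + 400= 841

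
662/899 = 662/899 = 0.74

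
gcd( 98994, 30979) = 1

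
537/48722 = 537/48722 =0.01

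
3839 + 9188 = 13027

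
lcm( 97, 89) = 8633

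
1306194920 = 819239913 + 486955007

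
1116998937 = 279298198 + 837700739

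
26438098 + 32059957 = 58498055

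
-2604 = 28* ( - 93 ) 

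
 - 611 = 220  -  831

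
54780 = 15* 3652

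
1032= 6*172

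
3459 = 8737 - 5278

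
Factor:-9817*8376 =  - 82227192 = - 2^3 * 3^1*349^1*9817^1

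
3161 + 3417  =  6578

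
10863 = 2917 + 7946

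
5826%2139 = 1548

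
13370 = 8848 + 4522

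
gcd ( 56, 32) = 8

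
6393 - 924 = 5469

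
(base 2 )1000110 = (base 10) 70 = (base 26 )2I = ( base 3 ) 2121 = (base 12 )5a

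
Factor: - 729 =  - 3^6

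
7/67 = 7/67  =  0.10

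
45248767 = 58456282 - 13207515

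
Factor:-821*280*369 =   -  2^3 * 3^2*5^1*7^1 *41^1*821^1 = -84825720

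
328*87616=28738048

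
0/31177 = 0 =0.00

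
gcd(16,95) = 1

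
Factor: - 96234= - 2^1* 3^1*43^1 * 373^1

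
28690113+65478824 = 94168937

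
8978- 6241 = 2737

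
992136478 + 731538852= 1723675330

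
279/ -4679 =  - 279/4679 = - 0.06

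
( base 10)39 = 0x27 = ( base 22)1H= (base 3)1110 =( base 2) 100111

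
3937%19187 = 3937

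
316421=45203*7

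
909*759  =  689931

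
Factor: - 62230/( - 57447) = 2^1*3^( - 2 )*5^1*7^2*13^ (-1)*127^1*491^( - 1 )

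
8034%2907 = 2220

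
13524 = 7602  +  5922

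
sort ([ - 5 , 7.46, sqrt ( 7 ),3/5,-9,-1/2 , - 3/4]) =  [-9,  -  5,- 3/4,-1/2, 3/5, sqrt( 7 ),7.46]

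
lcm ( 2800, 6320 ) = 221200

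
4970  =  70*71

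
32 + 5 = 37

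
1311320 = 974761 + 336559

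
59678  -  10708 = 48970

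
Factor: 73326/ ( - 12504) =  - 12221/2084=-  2^ ( - 2 ) * 11^2*101^1*521^(- 1 )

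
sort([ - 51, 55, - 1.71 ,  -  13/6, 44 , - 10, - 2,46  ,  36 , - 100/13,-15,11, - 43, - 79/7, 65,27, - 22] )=[ - 51, - 43, - 22, - 15, - 79/7, - 10, - 100/13, - 13/6, - 2, - 1.71,11, 27, 36 , 44,46, 55,65]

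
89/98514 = 89/98514 = 0.00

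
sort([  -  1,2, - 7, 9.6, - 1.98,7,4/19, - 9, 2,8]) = [-9, - 7,  -  1.98, -1,4/19, 2, 2,7, 8, 9.6] 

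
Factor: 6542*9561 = 62548062 = 2^1*3^1*3187^1*3271^1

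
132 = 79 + 53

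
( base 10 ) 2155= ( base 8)4153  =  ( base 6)13551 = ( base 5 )32110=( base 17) 77d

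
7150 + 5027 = 12177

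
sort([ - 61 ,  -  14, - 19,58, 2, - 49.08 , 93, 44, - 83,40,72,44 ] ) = [ - 83, - 61, - 49.08, - 19,-14 , 2,40,  44, 44,58,72,  93]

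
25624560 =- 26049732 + 51674292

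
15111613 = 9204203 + 5907410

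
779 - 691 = 88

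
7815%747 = 345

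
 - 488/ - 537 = 488/537 = 0.91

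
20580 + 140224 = 160804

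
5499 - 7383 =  - 1884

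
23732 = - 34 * ( - 698) 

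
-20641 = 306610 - 327251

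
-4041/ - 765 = 449/85 = 5.28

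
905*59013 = 53406765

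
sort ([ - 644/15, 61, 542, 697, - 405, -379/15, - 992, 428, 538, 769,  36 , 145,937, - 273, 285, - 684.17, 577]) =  [ - 992 , - 684.17, - 405, - 273, - 644/15, - 379/15, 36, 61,145,285,428,  538,  542 , 577  ,  697, 769, 937 ] 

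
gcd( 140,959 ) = 7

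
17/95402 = 17/95402 = 0.00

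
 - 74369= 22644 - 97013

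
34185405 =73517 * 465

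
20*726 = 14520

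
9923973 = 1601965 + 8322008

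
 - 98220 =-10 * 9822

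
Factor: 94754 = 2^1 * 11^1*59^1*73^1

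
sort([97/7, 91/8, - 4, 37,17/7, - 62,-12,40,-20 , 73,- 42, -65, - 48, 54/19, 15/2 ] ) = [-65,-62, - 48, - 42, - 20, -12,-4, 17/7 , 54/19 , 15/2, 91/8, 97/7, 37,40,73]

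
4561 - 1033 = 3528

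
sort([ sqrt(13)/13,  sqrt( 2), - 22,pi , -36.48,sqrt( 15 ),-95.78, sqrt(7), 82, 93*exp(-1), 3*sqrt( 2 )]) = [-95.78, - 36.48,-22, sqrt( 13)/13 , sqrt( 2), sqrt( 7 ),  pi,sqrt( 15 ), 3 * sqrt( 2), 93 *exp(-1)  ,  82]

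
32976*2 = 65952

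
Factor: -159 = -3^1*53^1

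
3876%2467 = 1409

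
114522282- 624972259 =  - 510449977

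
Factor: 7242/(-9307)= -2^1*3^1 * 17^1* 41^( - 1 ) * 71^1* 227^(-1)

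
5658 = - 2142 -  - 7800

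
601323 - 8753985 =-8152662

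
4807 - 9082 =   -  4275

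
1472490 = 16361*90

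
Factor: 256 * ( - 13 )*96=- 319488 = - 2^13*3^1*13^1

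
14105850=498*28325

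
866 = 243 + 623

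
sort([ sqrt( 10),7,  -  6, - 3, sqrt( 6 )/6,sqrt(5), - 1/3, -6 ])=[-6, - 6,-3, - 1/3,sqrt (6)/6, sqrt(5 ), sqrt (10), 7] 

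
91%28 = 7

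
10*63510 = 635100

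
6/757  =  6/757  =  0.01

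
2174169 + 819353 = 2993522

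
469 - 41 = 428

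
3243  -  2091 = 1152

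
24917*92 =2292364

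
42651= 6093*7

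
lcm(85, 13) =1105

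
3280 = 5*656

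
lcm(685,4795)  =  4795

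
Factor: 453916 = 2^2 * 37^1  *  3067^1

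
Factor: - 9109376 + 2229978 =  - 6879398 =- 2^1*43^1*167^1 * 479^1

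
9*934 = 8406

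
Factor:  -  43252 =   -  2^2*11^1 * 983^1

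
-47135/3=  - 47135/3=- 15711.67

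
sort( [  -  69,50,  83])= [ -69, 50  ,  83]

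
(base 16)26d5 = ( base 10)9941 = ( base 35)841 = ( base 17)206d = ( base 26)ei9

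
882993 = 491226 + 391767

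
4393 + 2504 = 6897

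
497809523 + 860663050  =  1358472573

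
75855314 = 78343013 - 2487699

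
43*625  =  26875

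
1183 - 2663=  - 1480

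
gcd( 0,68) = 68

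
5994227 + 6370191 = 12364418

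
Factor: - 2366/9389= - 2^1*7^1  *  13^2*41^( - 1)*229^( - 1 ) 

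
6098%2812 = 474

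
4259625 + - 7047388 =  - 2787763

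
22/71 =22/71  =  0.31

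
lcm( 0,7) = 0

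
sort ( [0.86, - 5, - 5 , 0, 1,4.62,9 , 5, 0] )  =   [ - 5  , - 5, 0, 0, 0.86 , 1,4.62,5, 9]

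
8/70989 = 8/70989=0.00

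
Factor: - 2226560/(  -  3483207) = 318080/497601 = 2^7*3^( - 2) * 5^1*7^1 *13^( - 1 )*71^1*4253^(-1)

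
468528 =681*688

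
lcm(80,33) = 2640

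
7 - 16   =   - 9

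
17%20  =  17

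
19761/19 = 19761/19 = 1040.05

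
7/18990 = 7/18990 = 0.00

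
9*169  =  1521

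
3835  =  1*3835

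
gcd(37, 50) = 1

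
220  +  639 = 859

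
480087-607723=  - 127636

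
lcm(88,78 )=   3432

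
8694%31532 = 8694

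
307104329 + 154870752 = 461975081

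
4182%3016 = 1166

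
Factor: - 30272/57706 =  - 32/61= -2^5 * 61^( - 1 ) 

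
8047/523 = 8047/523 =15.39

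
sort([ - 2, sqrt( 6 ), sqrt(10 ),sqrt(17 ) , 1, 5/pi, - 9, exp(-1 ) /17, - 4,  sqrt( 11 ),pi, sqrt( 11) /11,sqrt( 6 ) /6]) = [ - 9, - 4, - 2, exp(- 1 ) /17,sqrt(11 )/11 , sqrt(6 ) /6,1, 5/pi,sqrt(6 ),pi,sqrt( 10),sqrt( 11),sqrt(17 ) ]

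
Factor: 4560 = 2^4 * 3^1*5^1*19^1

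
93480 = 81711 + 11769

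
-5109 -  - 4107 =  - 1002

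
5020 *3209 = 16109180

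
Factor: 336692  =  2^2*41^1*2053^1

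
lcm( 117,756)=9828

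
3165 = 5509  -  2344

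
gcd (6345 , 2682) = 9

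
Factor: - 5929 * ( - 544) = 3225376 = 2^5*7^2*11^2*17^1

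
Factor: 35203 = 7^1*47^1 *107^1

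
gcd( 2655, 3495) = 15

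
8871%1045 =511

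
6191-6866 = -675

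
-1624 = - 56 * 29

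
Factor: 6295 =5^1*1259^1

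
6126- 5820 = 306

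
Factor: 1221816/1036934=610908/518467 = 2^2*3^1  *  50909^1*  518467^(-1 ) 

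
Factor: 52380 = 2^2*3^3*5^1 * 97^1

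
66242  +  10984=77226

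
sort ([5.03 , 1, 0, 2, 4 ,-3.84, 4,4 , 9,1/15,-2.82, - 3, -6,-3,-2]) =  [-6,-3.84, - 3, - 3, - 2.82,-2,0, 1/15,1, 2, 4, 4,  4,5.03, 9 ]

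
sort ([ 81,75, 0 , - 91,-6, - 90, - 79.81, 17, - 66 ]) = [ - 91 , - 90, - 79.81, - 66,- 6, 0 , 17,75, 81]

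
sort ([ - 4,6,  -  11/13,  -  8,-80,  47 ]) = [-80  , - 8, - 4,-11/13, 6, 47]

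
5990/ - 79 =-5990/79 = -  75.82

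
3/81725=3/81725 = 0.00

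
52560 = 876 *60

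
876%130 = 96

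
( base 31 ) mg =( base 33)l5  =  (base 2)1010111010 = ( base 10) 698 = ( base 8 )1272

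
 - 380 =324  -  704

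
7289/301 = 7289/301  =  24.22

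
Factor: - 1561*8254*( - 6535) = 2^1*5^1*7^1*223^1 * 1307^1*4127^1 = 84200168290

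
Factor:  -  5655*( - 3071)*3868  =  67173641340= 2^2*3^1*5^1 *13^1*29^1*37^1*83^1*967^1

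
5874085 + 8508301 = 14382386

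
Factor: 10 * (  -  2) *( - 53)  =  1060 = 2^2 * 5^1*53^1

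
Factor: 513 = 3^3*19^1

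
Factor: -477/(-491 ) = 3^2* 53^1*491^( - 1 ) 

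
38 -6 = 32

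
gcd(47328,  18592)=32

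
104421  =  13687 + 90734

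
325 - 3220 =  - 2895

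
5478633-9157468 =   -  3678835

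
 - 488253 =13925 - 502178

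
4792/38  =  2396/19 = 126.11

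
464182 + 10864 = 475046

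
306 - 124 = 182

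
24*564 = 13536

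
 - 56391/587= -56391/587  =  - 96.07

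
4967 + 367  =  5334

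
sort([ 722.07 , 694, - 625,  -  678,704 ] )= [ - 678, - 625, 694,704, 722.07 ] 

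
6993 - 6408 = 585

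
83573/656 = 83573/656 = 127.40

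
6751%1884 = 1099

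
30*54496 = 1634880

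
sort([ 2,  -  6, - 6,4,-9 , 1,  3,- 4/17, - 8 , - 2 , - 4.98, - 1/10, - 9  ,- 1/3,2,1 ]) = [ - 9, - 9, - 8,  -  6, - 6, - 4.98,-2, - 1/3 , - 4/17, - 1/10,  1, 1,2,2  ,  3  ,  4 ] 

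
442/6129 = 442/6129 = 0.07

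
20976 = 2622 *8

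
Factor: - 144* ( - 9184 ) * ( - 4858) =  - 2^10*3^2*7^2 * 41^1*347^1 = - 6424685568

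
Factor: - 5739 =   -  3^1*1913^1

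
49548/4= 12387 = 12387.00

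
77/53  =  1+24/53 = 1.45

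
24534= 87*282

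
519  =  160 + 359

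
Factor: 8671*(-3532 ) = - 30625972 = - 2^2*13^1*23^1*29^1*883^1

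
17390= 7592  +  9798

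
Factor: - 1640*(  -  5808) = 2^7*3^1*5^1*11^2*41^1 = 9525120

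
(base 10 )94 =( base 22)46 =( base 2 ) 1011110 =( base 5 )334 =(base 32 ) 2u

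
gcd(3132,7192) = 116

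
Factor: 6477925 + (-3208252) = 3^3*11^1* 101^1*109^1= 3269673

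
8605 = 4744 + 3861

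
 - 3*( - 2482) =7446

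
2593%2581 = 12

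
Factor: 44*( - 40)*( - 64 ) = 2^11*5^1*11^1 = 112640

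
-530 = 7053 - 7583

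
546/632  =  273/316 =0.86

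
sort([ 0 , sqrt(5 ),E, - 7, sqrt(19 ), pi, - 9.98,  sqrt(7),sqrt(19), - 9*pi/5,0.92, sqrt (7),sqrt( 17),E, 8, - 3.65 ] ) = [ - 9.98, - 7, - 9*pi/5, - 3.65,  0, 0.92,sqrt(5), sqrt(7),sqrt(7 ), E,E, pi, sqrt(17),sqrt( 19 ), sqrt ( 19), 8]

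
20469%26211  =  20469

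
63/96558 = 3/4598 = 0.00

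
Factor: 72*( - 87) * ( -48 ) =2^7*3^4*29^1=300672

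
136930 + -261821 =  - 124891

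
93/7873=93/7873 = 0.01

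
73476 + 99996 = 173472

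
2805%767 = 504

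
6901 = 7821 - 920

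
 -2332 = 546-2878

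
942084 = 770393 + 171691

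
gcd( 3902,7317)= 1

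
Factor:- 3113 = -11^1 * 283^1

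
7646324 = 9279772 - 1633448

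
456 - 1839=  - 1383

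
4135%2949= 1186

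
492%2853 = 492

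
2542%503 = 27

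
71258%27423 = 16412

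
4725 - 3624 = 1101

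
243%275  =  243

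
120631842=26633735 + 93998107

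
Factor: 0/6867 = 0= 0^1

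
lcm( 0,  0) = 0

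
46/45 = 46/45 = 1.02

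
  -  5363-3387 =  - 8750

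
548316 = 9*60924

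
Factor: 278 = 2^1* 139^1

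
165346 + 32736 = 198082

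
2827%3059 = 2827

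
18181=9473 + 8708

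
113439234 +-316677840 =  - 203238606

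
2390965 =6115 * 391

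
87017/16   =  87017/16 = 5438.56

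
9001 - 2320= 6681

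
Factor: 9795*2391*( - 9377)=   -  3^2*5^1*653^1*797^1 * 9377^1 =-219607886565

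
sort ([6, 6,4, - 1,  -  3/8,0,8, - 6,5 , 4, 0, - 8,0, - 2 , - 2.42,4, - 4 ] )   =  [ - 8, - 6, - 4, - 2.42, - 2, - 1, - 3/8,0,  0,0,4,  4,4,5,6, 6,8 ]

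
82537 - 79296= 3241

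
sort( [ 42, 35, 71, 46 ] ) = [35,42, 46,71] 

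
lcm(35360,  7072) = 35360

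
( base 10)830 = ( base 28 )11I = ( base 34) oe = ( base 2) 1100111110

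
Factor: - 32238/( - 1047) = 10746/349=2^1*3^3 * 199^1*349^( - 1 )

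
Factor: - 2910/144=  -2^(-3)*3^(-1)*5^1*97^1  =  - 485/24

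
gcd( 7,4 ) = 1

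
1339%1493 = 1339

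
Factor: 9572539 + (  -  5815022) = 3757517  =  193^1*19469^1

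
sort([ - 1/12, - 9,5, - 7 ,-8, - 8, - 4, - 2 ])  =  [ - 9,-8,-8,-7 , - 4, - 2,-1/12,5] 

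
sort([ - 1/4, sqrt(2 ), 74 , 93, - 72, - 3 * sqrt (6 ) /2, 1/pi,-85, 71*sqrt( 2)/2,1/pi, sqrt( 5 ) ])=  [ -85, -72, - 3 * sqrt( 6) /2,  -  1/4,  1/pi,1/pi,  sqrt(2 ),sqrt(5 ) , 71*sqrt( 2 )/2, 74, 93] 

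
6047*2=12094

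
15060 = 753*20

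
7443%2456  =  75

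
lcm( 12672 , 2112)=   12672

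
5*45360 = 226800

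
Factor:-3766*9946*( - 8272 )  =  2^6*7^1 * 11^1 * 47^1*269^1*4973^1 = 309841292992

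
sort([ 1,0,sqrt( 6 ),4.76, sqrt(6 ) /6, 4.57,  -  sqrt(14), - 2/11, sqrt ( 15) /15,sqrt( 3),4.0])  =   [ - sqrt(14 ), - 2/11 , 0, sqrt(15)/15,sqrt (6)/6, 1, sqrt (3), sqrt(6),4.0, 4.57,4.76]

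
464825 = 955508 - 490683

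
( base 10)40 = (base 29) 1B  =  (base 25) 1f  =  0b101000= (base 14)2C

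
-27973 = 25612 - 53585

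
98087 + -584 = 97503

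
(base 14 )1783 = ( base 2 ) 1000010000111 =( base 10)4231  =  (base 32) 447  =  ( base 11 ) 31A7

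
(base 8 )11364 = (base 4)1023310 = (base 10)4852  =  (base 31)51G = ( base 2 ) 1001011110100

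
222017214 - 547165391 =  - 325148177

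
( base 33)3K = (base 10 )119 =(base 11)a9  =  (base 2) 1110111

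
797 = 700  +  97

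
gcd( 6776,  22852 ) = 4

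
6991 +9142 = 16133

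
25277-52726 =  - 27449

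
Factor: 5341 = 7^2*109^1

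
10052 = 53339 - 43287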